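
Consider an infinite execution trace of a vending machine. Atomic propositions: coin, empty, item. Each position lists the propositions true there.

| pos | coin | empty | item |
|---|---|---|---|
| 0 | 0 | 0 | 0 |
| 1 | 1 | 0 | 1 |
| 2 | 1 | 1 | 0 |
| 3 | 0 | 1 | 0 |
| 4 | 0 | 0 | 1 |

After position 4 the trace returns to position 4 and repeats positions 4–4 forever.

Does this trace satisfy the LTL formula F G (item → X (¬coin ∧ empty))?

Violated

G (item → X (¬coin ∧ empty)) is false at every position 0..4, so it never becomes true and F G (item → X (¬coin ∧ empty)) fails.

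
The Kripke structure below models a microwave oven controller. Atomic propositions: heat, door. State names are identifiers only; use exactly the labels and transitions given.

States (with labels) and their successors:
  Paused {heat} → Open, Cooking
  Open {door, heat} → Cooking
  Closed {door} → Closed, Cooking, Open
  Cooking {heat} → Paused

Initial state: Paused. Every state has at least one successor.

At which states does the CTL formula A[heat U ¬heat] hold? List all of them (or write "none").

{Closed}

States satisfying heat: {Paused, Open, Cooking}.
States satisfying ¬heat: {Closed}.
States satisfying A[heat U ¬heat]: {Closed}.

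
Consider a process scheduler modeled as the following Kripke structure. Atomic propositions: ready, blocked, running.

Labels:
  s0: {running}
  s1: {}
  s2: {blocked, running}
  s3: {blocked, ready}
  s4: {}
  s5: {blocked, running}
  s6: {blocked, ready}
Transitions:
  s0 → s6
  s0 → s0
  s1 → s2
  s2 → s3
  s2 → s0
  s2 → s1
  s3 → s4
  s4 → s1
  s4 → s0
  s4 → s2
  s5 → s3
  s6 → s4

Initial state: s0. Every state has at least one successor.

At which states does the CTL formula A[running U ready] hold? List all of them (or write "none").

{s3, s5, s6}

States satisfying running: {s0, s2, s5}.
States satisfying ready: {s3, s6}.
States satisfying A[running U ready]: {s3, s5, s6}.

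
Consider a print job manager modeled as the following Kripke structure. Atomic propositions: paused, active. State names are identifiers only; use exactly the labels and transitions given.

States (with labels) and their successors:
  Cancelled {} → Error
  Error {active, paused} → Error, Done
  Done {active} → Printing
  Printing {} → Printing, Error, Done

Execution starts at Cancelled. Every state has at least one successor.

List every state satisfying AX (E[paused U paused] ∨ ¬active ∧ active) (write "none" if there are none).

{Cancelled}

States satisfying E[paused U paused] ∨ ¬active ∧ active: {Error}.
States satisfying AX (E[paused U paused] ∨ ¬active ∧ active): {Cancelled}.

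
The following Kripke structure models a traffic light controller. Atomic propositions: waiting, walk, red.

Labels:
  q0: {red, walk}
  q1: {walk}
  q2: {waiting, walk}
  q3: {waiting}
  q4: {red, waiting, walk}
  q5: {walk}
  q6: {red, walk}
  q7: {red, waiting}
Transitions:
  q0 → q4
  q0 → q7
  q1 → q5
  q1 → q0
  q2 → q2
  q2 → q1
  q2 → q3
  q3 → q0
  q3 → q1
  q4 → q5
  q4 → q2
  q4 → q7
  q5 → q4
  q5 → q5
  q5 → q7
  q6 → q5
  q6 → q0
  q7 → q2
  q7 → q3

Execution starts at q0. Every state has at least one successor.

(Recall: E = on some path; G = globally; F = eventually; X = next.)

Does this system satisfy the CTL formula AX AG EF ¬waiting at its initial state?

Holds

States satisfying AG EF ¬waiting: {q0, q1, q2, q3, q4, q5, q6, q7}.
States satisfying AX AG EF ¬waiting: {q0, q1, q2, q3, q4, q5, q6, q7}.
q0 ∈ Sat(AX AG EF ¬waiting).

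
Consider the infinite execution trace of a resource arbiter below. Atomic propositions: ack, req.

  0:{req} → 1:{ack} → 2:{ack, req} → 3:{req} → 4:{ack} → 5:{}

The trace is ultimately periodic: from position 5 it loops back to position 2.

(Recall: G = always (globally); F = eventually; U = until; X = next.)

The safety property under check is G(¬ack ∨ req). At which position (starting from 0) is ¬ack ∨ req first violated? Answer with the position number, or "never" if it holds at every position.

Check ¬ack ∨ req at each position in order: 0 ✓.
At position 1 the labels are {ack}, so ¬ack ∨ req is false there. This is the first violation.

1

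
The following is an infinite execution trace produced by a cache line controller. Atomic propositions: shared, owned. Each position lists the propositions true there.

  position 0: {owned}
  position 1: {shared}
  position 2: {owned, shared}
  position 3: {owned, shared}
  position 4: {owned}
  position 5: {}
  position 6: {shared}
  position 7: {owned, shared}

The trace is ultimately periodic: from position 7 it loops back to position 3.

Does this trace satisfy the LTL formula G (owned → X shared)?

Violated

owned → X shared must hold at every position from 0 onward. It fails at position 3, so G (owned → X shared) is false.
Positions where owned holds: 0, 2, 3, 4, 7.
Check X shared at each: 0→ok, 2→ok, 3→fails, 4→fails, 7→ok.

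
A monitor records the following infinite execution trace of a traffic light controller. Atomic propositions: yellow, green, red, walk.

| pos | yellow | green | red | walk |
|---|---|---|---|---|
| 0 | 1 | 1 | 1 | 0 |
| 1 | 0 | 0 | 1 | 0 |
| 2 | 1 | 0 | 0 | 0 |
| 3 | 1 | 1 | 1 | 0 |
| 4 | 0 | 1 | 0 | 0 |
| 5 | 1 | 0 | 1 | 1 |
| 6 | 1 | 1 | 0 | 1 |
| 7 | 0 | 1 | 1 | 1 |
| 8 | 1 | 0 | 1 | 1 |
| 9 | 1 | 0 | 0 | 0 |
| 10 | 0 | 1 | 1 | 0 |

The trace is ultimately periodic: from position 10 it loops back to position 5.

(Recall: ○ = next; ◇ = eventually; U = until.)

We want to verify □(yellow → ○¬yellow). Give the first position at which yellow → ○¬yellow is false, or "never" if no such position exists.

2

Check yellow → ○¬yellow at each position in order: 0 ✓, 1 ✓.
At position 2 the labels are {yellow} and the next position 3 has {green, red, yellow}, so yellow → ○¬yellow is false there. This is the first violation.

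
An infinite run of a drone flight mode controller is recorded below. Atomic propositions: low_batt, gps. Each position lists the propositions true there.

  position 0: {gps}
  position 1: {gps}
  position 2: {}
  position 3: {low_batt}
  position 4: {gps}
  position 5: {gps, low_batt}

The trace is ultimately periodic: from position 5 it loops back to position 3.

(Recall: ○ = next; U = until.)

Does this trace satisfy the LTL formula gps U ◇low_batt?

Walking from position 0: ◇low_batt first holds at position 0, and gps holds at every earlier position along the way, so gps U ◇low_batt holds.

Holds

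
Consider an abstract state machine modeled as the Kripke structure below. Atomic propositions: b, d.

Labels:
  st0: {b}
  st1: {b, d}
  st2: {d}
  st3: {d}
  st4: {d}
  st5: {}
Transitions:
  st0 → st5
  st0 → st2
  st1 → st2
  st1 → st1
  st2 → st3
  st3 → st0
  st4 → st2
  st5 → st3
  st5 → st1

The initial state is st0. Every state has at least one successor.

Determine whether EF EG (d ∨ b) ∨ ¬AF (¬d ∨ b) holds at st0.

Yes

States satisfying EG (d ∨ b): {st0, st1, st2, st3, st4}.
States satisfying EF EG (d ∨ b): {st0, st1, st2, st3, st4, st5}.
States satisfying ¬d ∨ b: {st0, st1, st5}.
States satisfying AF (¬d ∨ b): {st0, st1, st2, st3, st4, st5}.
States satisfying ¬AF (¬d ∨ b): ∅.
States satisfying EF EG (d ∨ b) ∨ ¬AF (¬d ∨ b): {st0, st1, st2, st3, st4, st5}.
st0 ∈ Sat(EF EG (d ∨ b) ∨ ¬AF (¬d ∨ b)).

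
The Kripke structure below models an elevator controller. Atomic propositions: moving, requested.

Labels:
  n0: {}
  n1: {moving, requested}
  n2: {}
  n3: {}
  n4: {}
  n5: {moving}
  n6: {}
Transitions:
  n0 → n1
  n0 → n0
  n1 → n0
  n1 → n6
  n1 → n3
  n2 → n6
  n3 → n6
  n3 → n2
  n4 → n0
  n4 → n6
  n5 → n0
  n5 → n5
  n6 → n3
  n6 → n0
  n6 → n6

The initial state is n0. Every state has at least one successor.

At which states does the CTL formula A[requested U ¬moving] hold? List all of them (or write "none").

States satisfying requested: {n1}.
States satisfying ¬moving: {n0, n2, n3, n4, n6}.
States satisfying A[requested U ¬moving]: {n0, n1, n2, n3, n4, n6}.

{n0, n1, n2, n3, n4, n6}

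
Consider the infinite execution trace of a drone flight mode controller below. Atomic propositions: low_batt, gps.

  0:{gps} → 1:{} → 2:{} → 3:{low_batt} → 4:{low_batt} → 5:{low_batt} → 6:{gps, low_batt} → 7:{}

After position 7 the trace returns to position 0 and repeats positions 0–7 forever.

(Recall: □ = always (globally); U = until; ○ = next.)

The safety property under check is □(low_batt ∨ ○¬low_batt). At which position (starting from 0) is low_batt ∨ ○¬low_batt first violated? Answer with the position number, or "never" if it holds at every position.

Check low_batt ∨ ○¬low_batt at each position in order: 0 ✓, 1 ✓.
At position 2 the labels are {} and the next position 3 has {low_batt}, so low_batt ∨ ○¬low_batt is false there. This is the first violation.

2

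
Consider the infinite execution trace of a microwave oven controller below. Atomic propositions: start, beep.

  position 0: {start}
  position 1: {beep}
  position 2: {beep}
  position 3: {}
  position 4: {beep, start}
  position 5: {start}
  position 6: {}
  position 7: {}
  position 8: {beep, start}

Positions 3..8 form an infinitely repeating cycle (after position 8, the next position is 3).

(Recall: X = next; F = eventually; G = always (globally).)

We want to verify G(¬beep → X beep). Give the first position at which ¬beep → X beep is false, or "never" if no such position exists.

Check ¬beep → X beep at each position in order: 0 ✓, 1 ✓, 2 ✓, 3 ✓, 4 ✓.
At position 5 the labels are {start} and the next position 6 has {}, so ¬beep → X beep is false there. This is the first violation.

5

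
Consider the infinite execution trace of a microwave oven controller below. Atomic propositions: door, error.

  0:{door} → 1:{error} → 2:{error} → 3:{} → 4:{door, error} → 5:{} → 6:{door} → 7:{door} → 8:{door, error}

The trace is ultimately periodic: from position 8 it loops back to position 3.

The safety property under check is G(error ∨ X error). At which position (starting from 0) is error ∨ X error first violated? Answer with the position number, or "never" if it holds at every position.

5

Check error ∨ X error at each position in order: 0 ✓, 1 ✓, 2 ✓, 3 ✓, 4 ✓.
At position 5 the labels are {} and the next position 6 has {door}, so error ∨ X error is false there. This is the first violation.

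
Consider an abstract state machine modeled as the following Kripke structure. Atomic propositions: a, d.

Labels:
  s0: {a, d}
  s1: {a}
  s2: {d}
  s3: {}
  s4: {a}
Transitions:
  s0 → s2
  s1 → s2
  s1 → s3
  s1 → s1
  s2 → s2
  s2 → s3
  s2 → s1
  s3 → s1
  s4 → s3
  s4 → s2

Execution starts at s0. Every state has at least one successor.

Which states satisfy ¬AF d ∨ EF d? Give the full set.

States satisfying d: {s0, s2}.
States satisfying AF d: {s0, s2}.
States satisfying ¬AF d: {s1, s3, s4}.
States satisfying EF d: {s0, s1, s2, s3, s4}.
States satisfying ¬AF d ∨ EF d: {s0, s1, s2, s3, s4}.

{s0, s1, s2, s3, s4}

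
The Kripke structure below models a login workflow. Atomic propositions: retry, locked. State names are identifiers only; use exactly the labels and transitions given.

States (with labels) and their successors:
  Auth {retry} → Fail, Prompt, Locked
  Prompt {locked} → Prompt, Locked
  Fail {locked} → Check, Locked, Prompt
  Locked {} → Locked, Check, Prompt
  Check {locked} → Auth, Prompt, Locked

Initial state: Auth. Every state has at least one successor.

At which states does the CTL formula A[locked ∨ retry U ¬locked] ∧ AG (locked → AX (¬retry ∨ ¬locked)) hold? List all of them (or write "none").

States satisfying locked ∨ retry: {Auth, Prompt, Fail, Check}.
States satisfying ¬locked: {Auth, Locked}.
States satisfying A[locked ∨ retry U ¬locked]: {Auth, Locked}.
States satisfying locked → AX (¬retry ∨ ¬locked): {Auth, Prompt, Fail, Locked, Check}.
States satisfying AG (locked → AX (¬retry ∨ ¬locked)): {Auth, Prompt, Fail, Locked, Check}.
States satisfying A[locked ∨ retry U ¬locked] ∧ AG (locked → AX (¬retry ∨ ¬locked)): {Auth, Locked}.

{Auth, Locked}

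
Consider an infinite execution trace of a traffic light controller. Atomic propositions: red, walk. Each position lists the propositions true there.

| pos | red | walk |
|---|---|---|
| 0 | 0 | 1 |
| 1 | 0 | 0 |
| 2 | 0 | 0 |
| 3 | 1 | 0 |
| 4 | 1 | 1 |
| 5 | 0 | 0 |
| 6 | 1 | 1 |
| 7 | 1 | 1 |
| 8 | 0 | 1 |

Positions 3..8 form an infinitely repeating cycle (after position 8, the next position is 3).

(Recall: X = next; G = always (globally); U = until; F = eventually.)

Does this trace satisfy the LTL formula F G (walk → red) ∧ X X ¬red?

Violated

G (walk → red) is false at every position 0..8, so it never becomes true and F G (walk → red) fails.
The position after 0 is 1; X ¬red is true there.
At position 0: F G (walk → red) is false; X X ¬red is true; so F G (walk → red) ∧ X X ¬red is false.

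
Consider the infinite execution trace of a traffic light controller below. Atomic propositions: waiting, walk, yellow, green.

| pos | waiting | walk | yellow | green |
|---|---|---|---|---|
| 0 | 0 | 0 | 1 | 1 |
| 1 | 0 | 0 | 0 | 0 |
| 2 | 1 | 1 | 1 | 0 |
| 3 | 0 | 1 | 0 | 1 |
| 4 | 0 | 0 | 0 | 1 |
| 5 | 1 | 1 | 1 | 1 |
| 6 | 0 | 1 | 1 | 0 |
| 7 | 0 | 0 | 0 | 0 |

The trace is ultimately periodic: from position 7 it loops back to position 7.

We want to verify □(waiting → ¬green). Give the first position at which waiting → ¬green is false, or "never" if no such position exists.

Check waiting → ¬green at each position in order: 0 ✓, 1 ✓, 2 ✓, 3 ✓, 4 ✓.
At position 5 the labels are {green, waiting, walk, yellow}, so waiting → ¬green is false there. This is the first violation.

5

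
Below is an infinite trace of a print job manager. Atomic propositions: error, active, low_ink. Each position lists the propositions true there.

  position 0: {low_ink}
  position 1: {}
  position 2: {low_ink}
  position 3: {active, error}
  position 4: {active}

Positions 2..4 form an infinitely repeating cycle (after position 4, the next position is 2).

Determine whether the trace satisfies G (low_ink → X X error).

low_ink → X X error must hold at every position from 0 onward. It fails at position 0, so G (low_ink → X X error) is false.
Positions where low_ink holds: 0, 2.
Check X X error at each: 0→fails, 2→fails.

No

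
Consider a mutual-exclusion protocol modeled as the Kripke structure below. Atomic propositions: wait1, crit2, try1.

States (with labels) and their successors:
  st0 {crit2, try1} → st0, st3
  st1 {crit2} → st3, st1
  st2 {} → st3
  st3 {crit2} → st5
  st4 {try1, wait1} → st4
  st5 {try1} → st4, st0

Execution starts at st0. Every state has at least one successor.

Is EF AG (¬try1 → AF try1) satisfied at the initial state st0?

Yes

States satisfying AG (¬try1 → AF try1): {st0, st2, st3, st4, st5}.
States satisfying EF AG (¬try1 → AF try1): {st0, st1, st2, st3, st4, st5}.
Some path from st0 reaches a state where AG (¬try1 → AF try1) holds.
st0 ∈ Sat(EF AG (¬try1 → AF try1)).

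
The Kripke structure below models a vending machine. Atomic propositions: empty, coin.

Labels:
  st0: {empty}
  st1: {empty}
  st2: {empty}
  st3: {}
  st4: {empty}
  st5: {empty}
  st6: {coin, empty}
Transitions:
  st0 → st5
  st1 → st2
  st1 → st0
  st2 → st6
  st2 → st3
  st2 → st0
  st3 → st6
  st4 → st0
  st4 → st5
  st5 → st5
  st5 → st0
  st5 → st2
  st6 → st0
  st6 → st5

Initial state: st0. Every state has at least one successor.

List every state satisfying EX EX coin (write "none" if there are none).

{st1, st2, st5}

States satisfying EX coin: {st2, st3}.
States satisfying EX EX coin: {st1, st2, st5}.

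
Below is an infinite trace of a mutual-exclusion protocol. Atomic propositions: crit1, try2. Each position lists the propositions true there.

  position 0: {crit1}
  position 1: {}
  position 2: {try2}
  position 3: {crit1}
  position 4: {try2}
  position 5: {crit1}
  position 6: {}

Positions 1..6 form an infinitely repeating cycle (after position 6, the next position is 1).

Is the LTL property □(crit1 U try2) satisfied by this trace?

No

crit1 U try2 must hold at every position from 0 onward. It fails at position 0, so □(crit1 U try2) is false.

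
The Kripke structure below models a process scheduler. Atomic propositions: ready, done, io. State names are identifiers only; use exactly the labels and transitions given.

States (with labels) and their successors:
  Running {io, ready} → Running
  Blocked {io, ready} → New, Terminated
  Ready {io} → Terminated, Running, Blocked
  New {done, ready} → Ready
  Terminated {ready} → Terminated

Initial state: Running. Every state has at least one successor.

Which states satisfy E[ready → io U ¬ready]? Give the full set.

States satisfying ready → io: {Running, Blocked, Ready}.
States satisfying ¬ready: {Ready}.
States satisfying E[ready → io U ¬ready]: {Ready}.

{Ready}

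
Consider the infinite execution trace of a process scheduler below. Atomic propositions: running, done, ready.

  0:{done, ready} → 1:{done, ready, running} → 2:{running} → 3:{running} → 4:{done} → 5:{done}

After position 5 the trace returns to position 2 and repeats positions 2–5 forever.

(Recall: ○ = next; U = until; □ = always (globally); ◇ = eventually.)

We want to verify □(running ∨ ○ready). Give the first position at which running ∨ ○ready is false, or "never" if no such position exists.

Check running ∨ ○ready at each position in order: 0 ✓, 1 ✓, 2 ✓, 3 ✓.
At position 4 the labels are {done} and the next position 5 has {done}, so running ∨ ○ready is false there. This is the first violation.

4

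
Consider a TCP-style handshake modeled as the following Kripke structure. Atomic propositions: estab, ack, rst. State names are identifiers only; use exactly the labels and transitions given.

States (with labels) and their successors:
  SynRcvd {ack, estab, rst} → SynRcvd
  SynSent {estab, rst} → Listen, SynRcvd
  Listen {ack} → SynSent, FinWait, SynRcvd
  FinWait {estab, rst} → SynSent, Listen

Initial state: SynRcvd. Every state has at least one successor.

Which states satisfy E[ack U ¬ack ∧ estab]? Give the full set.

{SynSent, Listen, FinWait}

States satisfying ack: {SynRcvd, Listen}.
States satisfying ¬ack ∧ estab: {SynSent, FinWait}.
States satisfying E[ack U ¬ack ∧ estab]: {SynSent, Listen, FinWait}.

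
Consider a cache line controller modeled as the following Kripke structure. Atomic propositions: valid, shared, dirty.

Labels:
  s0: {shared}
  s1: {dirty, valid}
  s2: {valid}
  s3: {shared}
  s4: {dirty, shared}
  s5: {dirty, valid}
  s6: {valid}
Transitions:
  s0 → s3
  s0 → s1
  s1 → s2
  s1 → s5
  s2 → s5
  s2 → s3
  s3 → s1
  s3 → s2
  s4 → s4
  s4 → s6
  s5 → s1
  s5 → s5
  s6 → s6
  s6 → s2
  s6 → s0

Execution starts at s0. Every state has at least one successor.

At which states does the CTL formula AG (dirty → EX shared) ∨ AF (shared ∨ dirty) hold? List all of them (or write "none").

States satisfying dirty → EX shared: {s0, s2, s3, s4, s6}.
States satisfying AG (dirty → EX shared): ∅.
States satisfying shared ∨ dirty: {s0, s1, s3, s4, s5}.
States satisfying AF (shared ∨ dirty): {s0, s1, s2, s3, s4, s5}.
States satisfying AG (dirty → EX shared) ∨ AF (shared ∨ dirty): {s0, s1, s2, s3, s4, s5}.

{s0, s1, s2, s3, s4, s5}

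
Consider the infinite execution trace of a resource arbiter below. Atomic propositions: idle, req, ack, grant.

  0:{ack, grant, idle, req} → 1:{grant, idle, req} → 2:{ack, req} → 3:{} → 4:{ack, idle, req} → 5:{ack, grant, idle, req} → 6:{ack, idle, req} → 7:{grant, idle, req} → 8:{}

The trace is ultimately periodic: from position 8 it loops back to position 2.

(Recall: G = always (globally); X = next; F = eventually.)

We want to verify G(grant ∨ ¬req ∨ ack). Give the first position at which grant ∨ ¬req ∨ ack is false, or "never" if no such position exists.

never

grant ∨ ¬req ∨ ack holds at every position 0..8, and those are all the positions the trace ever visits, so the invariant G(grant ∨ ¬req ∨ ack) is never violated.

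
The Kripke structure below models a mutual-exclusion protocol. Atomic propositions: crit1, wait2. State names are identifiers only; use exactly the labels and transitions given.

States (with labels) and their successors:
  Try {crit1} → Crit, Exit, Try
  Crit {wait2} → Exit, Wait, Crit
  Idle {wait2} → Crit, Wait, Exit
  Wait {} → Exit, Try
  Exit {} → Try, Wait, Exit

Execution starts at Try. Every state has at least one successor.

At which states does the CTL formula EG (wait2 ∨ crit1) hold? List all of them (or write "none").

States satisfying wait2 ∨ crit1: {Try, Crit, Idle}.
States satisfying EG (wait2 ∨ crit1): {Try, Crit, Idle}.

{Try, Crit, Idle}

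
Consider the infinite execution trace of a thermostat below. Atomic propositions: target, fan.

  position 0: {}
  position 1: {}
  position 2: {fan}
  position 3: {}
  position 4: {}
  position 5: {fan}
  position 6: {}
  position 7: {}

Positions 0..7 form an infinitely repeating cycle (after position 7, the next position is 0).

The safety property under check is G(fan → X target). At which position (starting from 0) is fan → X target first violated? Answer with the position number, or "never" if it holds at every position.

2

Check fan → X target at each position in order: 0 ✓, 1 ✓.
At position 2 the labels are {fan} and the next position 3 has {}, so fan → X target is false there. This is the first violation.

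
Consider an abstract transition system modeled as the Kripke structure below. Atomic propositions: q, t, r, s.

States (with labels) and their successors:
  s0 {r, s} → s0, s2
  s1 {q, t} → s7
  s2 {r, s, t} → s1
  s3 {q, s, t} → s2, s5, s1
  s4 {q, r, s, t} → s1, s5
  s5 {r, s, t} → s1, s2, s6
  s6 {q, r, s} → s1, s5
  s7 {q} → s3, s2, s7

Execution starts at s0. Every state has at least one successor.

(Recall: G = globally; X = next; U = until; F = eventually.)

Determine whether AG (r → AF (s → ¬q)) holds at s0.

Yes

States satisfying r → AF (s → ¬q): {s0, s1, s2, s3, s4, s5, s6, s7}.
States satisfying AG (r → AF (s → ¬q)): {s0, s1, s2, s3, s4, s5, s6, s7}.
Every state reachable from s0 satisfies r → AF (s → ¬q).
s0 ∈ Sat(AG (r → AF (s → ¬q))).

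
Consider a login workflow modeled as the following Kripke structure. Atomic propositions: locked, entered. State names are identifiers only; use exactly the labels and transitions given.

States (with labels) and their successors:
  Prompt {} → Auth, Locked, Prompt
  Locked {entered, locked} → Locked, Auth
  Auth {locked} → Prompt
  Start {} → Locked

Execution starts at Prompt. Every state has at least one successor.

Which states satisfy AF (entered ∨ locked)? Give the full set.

{Locked, Auth, Start}

States satisfying entered ∨ locked: {Locked, Auth}.
States satisfying AF (entered ∨ locked): {Locked, Auth, Start}.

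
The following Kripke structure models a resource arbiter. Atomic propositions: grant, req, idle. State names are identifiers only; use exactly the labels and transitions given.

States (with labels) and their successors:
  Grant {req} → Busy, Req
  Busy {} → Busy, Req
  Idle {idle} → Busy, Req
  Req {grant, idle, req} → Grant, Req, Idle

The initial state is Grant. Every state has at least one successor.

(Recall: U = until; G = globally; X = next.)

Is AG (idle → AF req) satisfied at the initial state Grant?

States satisfying idle → AF req: {Grant, Busy, Req}.
States satisfying AG (idle → AF req): ∅.
Idle is reachable from Grant and violates idle → AF req, so AG fails at Grant.
Grant ∉ Sat(AG (idle → AF req)).

Does not hold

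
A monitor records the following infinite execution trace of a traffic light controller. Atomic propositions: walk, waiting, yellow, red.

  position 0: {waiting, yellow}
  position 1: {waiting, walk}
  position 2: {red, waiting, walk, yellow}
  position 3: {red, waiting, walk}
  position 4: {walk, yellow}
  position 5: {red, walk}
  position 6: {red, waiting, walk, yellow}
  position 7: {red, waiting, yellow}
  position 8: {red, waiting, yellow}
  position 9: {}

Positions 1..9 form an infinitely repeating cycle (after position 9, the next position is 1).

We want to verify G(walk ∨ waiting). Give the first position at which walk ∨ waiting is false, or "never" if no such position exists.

9

Check walk ∨ waiting at each position in order: 0 ✓, 1 ✓, 2 ✓, 3 ✓, 4 ✓, 5 ✓, 6 ✓, 7 ✓, 8 ✓.
At position 9 the labels are {}, so walk ∨ waiting is false there. This is the first violation.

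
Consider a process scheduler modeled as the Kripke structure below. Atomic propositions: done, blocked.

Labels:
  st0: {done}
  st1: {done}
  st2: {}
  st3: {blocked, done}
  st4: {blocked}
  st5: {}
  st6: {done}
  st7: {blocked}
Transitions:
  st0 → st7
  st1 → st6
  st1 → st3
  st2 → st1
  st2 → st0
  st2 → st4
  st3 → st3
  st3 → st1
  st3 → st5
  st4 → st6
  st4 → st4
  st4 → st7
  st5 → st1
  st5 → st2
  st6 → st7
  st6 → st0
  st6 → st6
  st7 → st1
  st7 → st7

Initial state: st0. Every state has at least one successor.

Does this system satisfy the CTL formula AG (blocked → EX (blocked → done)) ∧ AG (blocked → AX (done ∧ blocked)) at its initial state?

Does not hold

States satisfying blocked → EX (blocked → done): {st0, st1, st2, st3, st4, st5, st6, st7}.
States satisfying AG (blocked → EX (blocked → done)): {st0, st1, st2, st3, st4, st5, st6, st7}.
States satisfying blocked → AX (done ∧ blocked): {st0, st1, st2, st5, st6}.
States satisfying AG (blocked → AX (done ∧ blocked)): ∅.
States satisfying AG (blocked → EX (blocked → done)) ∧ AG (blocked → AX (done ∧ blocked)): ∅.
st0 ∉ Sat(AG (blocked → EX (blocked → done)) ∧ AG (blocked → AX (done ∧ blocked))).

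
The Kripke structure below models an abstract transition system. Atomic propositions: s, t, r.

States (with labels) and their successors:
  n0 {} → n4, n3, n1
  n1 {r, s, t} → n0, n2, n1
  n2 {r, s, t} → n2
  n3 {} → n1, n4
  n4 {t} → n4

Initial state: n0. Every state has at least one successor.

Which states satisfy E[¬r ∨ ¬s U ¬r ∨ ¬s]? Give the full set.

{n0, n3, n4}

States satisfying ¬r ∨ ¬s: {n0, n3, n4}.
States satisfying E[¬r ∨ ¬s U ¬r ∨ ¬s]: {n0, n3, n4}.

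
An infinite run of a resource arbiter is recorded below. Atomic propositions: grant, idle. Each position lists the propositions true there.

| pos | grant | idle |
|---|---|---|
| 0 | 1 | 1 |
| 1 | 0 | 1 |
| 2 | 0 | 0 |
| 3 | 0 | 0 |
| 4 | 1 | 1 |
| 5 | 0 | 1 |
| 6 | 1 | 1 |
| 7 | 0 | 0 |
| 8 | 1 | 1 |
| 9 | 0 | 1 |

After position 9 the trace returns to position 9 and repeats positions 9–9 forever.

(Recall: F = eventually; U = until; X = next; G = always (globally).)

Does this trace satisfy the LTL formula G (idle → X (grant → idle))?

idle → X (grant → idle) holds at every position 0..9, and those are all positions ever visited, so G (idle → X (grant → idle)) holds.
Positions where idle holds: 0, 1, 4, 5, 6, 8, 9.
Check X (grant → idle) at each: 0→ok, 1→ok, 4→ok, 5→ok, 6→ok, 8→ok, 9→ok.

Yes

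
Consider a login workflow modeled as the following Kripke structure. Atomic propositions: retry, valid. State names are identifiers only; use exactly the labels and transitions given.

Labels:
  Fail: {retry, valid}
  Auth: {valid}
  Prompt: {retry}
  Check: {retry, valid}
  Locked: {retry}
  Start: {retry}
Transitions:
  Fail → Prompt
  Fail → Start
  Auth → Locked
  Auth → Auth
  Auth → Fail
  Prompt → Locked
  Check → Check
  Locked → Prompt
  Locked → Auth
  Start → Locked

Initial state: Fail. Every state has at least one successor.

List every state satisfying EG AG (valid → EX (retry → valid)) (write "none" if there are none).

{Check}

States satisfying AG (valid → EX (retry → valid)): {Check}.
States satisfying EG AG (valid → EX (retry → valid)): {Check}.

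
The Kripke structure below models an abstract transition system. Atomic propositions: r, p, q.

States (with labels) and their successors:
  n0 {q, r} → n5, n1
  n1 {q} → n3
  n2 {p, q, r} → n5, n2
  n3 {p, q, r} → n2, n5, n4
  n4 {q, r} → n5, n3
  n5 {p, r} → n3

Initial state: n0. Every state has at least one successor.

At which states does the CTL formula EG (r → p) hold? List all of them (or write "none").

States satisfying r → p: {n1, n2, n3, n5}.
States satisfying EG (r → p): {n1, n2, n3, n5}.

{n1, n2, n3, n5}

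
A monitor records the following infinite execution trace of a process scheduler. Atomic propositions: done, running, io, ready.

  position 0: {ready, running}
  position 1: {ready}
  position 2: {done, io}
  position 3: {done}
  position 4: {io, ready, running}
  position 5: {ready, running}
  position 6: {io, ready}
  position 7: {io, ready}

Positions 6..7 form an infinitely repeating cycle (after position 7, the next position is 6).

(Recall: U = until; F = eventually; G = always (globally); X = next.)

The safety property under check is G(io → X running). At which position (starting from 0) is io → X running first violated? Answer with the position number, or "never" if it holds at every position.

2

Check io → X running at each position in order: 0 ✓, 1 ✓.
At position 2 the labels are {done, io} and the next position 3 has {done}, so io → X running is false there. This is the first violation.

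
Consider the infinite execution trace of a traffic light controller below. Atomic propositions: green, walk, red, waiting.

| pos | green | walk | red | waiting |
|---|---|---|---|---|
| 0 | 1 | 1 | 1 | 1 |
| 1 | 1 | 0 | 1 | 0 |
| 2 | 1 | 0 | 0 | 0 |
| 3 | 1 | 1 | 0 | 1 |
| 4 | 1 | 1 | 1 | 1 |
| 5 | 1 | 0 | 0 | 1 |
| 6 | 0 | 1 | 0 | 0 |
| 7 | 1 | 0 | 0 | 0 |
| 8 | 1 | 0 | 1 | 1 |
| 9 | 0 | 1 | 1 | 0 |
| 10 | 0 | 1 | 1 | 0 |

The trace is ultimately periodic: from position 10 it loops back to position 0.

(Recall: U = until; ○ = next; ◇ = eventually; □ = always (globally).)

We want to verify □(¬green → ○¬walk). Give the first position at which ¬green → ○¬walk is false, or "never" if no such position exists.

9

Check ¬green → ○¬walk at each position in order: 0 ✓, 1 ✓, 2 ✓, 3 ✓, 4 ✓, 5 ✓, 6 ✓, 7 ✓, 8 ✓.
At position 9 the labels are {red, walk} and the next position 10 has {red, walk}, so ¬green → ○¬walk is false there. This is the first violation.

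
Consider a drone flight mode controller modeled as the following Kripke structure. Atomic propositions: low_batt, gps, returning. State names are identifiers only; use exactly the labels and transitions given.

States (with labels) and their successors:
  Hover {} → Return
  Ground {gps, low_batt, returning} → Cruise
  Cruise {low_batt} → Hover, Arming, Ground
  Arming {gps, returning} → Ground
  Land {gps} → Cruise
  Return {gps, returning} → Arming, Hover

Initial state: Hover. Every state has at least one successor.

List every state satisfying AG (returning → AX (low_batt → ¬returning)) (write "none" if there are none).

none

States satisfying returning → AX (low_batt → ¬returning): {Hover, Ground, Cruise, Land, Return}.
States satisfying AG (returning → AX (low_batt → ¬returning)): ∅.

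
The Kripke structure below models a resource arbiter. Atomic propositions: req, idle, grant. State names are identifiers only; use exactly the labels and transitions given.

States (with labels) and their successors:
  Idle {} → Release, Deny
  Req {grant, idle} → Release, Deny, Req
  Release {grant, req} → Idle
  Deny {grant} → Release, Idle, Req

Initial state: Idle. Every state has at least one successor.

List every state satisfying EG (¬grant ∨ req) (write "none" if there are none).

States satisfying ¬grant ∨ req: {Idle, Release}.
States satisfying EG (¬grant ∨ req): {Idle, Release}.

{Idle, Release}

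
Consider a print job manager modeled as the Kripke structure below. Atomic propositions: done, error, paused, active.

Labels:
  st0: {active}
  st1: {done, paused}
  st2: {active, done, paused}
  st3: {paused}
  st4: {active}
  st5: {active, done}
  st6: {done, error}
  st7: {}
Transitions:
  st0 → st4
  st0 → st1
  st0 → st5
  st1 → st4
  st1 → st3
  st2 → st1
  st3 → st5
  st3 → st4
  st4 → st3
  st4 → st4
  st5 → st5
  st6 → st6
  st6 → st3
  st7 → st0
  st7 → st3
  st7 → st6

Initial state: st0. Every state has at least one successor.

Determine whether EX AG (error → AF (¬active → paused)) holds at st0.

Satisfied

States satisfying AG (error → AF (¬active → paused)): {st0, st1, st2, st3, st4, st5}.
States satisfying EX AG (error → AF (¬active → paused)): {st0, st1, st2, st3, st4, st5, st6, st7}.
st0 ∈ Sat(EX AG (error → AF (¬active → paused))).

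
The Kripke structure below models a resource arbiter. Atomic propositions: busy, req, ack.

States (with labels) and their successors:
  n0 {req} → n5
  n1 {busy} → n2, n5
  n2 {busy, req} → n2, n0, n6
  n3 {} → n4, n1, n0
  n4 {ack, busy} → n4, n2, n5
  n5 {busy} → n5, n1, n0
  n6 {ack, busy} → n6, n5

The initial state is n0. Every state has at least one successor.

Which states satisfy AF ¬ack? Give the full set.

{n0, n1, n2, n3, n5}

States satisfying ¬ack: {n0, n1, n2, n3, n5}.
States satisfying AF ¬ack: {n0, n1, n2, n3, n5}.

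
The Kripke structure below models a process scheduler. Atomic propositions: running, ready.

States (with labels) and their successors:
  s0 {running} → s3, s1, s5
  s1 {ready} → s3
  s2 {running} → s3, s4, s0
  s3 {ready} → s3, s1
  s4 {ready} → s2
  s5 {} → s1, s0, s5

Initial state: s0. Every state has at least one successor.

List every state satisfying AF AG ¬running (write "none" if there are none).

States satisfying AG ¬running: {s1, s3}.
States satisfying AF AG ¬running: {s1, s3}.

{s1, s3}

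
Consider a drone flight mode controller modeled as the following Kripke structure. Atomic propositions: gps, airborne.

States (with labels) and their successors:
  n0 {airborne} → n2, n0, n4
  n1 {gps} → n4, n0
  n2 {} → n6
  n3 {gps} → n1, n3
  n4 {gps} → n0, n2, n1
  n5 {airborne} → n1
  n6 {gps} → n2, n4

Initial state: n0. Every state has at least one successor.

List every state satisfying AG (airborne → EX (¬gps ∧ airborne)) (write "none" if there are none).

{n0, n1, n2, n3, n4, n6}

States satisfying airborne → EX (¬gps ∧ airborne): {n0, n1, n2, n3, n4, n6}.
States satisfying AG (airborne → EX (¬gps ∧ airborne)): {n0, n1, n2, n3, n4, n6}.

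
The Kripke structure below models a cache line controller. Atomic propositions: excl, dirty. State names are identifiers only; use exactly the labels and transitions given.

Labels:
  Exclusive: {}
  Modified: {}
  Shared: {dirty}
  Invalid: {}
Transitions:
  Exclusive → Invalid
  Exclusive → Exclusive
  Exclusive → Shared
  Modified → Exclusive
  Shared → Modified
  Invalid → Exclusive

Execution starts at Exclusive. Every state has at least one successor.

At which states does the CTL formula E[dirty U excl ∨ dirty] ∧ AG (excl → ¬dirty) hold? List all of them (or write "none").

States satisfying dirty: {Shared}.
States satisfying excl ∨ dirty: {Shared}.
States satisfying E[dirty U excl ∨ dirty]: {Shared}.
States satisfying excl → ¬dirty: {Exclusive, Modified, Shared, Invalid}.
States satisfying AG (excl → ¬dirty): {Exclusive, Modified, Shared, Invalid}.
States satisfying E[dirty U excl ∨ dirty] ∧ AG (excl → ¬dirty): {Shared}.

{Shared}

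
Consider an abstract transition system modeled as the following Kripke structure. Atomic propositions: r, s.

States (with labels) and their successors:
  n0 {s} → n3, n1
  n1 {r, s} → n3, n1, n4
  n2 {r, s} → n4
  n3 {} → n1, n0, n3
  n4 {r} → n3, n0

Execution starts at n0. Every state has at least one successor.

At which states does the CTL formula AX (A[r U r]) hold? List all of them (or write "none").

{n2}

States satisfying A[r U r]: {n1, n2, n4}.
States satisfying AX (A[r U r]): {n2}.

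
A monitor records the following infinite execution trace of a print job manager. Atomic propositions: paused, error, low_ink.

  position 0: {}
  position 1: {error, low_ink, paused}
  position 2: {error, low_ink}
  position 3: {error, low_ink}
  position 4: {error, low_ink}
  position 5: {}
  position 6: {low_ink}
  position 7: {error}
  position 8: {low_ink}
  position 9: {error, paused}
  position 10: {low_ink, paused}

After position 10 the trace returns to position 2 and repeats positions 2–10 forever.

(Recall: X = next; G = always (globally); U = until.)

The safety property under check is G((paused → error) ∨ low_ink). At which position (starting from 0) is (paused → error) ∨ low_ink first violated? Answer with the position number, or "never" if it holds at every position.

(paused → error) ∨ low_ink holds at every position 0..10, and those are all the positions the trace ever visits, so the invariant G((paused → error) ∨ low_ink) is never violated.

never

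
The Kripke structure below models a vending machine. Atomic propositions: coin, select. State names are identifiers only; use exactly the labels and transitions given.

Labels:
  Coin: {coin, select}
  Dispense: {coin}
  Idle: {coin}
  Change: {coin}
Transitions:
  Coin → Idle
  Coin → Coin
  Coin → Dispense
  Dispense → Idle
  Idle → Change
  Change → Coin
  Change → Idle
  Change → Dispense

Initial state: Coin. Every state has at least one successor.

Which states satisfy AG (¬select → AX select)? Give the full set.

none

States satisfying ¬select → AX select: {Coin}.
States satisfying AG (¬select → AX select): ∅.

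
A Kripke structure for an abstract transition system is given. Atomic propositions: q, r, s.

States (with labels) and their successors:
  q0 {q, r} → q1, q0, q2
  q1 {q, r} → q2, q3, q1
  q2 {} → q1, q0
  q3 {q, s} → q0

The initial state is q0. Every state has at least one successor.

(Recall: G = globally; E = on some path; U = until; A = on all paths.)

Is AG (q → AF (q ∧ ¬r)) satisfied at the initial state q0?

States satisfying q → AF (q ∧ ¬r): {q2, q3}.
States satisfying AG (q → AF (q ∧ ¬r)): ∅.
q0 is reachable from q0 and violates q → AF (q ∧ ¬r), so AG fails at q0.
q0 ∉ Sat(AG (q → AF (q ∧ ¬r))).

Violated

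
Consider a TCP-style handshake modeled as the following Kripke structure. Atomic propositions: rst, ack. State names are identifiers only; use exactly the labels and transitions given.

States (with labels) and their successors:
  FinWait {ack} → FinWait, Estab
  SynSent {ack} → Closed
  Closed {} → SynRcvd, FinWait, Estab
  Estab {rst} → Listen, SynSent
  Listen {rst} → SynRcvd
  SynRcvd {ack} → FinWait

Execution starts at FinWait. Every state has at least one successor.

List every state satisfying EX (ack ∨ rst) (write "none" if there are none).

{FinWait, Closed, Estab, Listen, SynRcvd}

States satisfying ack ∨ rst: {FinWait, SynSent, Estab, Listen, SynRcvd}.
States satisfying EX (ack ∨ rst): {FinWait, Closed, Estab, Listen, SynRcvd}.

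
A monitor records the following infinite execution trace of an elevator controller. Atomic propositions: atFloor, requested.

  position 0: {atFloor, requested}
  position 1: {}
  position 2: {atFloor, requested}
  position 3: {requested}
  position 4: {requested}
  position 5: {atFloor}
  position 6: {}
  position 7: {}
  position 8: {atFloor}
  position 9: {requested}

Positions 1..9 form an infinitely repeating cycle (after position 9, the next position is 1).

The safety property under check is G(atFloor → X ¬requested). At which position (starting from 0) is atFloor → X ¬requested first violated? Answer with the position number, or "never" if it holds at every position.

2

Check atFloor → X ¬requested at each position in order: 0 ✓, 1 ✓.
At position 2 the labels are {atFloor, requested} and the next position 3 has {requested}, so atFloor → X ¬requested is false there. This is the first violation.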